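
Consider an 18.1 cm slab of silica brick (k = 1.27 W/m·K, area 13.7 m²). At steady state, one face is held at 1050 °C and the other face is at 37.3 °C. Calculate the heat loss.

Q = kA·ΔT/L = 1.27 × 13.7 × |1050 °C − 37.3 °C| / 0.181 = 97300 W

Q = 97.3 kW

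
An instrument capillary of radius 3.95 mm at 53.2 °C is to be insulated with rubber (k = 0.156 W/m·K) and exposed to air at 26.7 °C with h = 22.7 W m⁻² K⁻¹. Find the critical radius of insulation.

For a cylinder, r_cr = k_ins/h = 0.156/22.7 = 0.00687 m = 0.687 cm

r_cr = 0.687 cm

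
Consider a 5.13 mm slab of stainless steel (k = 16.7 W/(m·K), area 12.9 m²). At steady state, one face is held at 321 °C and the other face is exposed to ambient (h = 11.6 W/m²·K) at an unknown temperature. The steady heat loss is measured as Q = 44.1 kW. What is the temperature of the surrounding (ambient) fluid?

Sum the resistances:
  R_stainless steel = L/(kA) = 0.00513/(16.7·12.9) = 2.381×10^-5 K/W
  R_conv,out = 1/(hA) = 1/(11.6·12.9) = 0.006683 K/W
ΣR = 0.006707 K/W
ΔT = Q·ΣR = 44100 × 0.006707 = 295.8 K
Heat flows outward, so T_out = T_in − ΔT = 321 − 295.8 = 25.2 °C

T_out = 25.2 °C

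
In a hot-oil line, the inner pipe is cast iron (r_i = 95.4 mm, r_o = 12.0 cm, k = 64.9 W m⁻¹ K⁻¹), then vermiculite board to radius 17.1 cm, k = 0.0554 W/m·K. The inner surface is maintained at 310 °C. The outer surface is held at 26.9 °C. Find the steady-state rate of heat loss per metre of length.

Q' = 278 W/m

Resistance network (inner→outer):
  R'_cast iron = ln(0.120/0.0954)/(2πk) = 0.2294/(2π·64.9) = 5.626×10^-4 m·K/W
  R'_vermiculite board = ln(0.171/0.120)/(2πk) = 0.3542/(2π·0.0554) = 1.017 m·K/W
ΣR = 5.626×10^-4 + 1.017 = 1.018 m·K/W
Q' = ΔT/ΣR = (310 °C − 26.9 °C)/1.018 = 278 W/m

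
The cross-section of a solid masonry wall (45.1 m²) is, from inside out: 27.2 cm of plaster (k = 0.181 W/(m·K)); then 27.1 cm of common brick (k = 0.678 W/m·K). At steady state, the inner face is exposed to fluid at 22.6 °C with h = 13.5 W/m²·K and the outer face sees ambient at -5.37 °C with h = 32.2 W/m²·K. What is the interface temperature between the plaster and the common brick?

T = 0.63 °C

Series thermal resistances, inner to outer:
  R_conv,in = 1/(hA) = 1/(13.5·45.1) = 0.001642 K/W
  R_plaster = L/(kA) = 0.272/(0.181·45.1) = 0.03332 K/W
  R_common brick = L/(kA) = 0.271/(0.678·45.1) = 0.008863 K/W
  R_conv,out = 1/(hA) = 1/(32.2·45.1) = 6.886×10^-4 K/W
ΣR = 0.001642 + 0.03332 + 0.008863 + 6.886×10^-4 = 0.04451 K/W
Q = ΔT/ΣR = (22.6 °C − -5.37 °C)/0.04451 = 628.4 W
From the inner boundary to the plaster/common brick interface, ΣR_partial = 0.03496 K/W.
T_interface = T_in − Q·ΣR_partial = 22.6 °C − (628.4)(0.03496) = 0.63 °C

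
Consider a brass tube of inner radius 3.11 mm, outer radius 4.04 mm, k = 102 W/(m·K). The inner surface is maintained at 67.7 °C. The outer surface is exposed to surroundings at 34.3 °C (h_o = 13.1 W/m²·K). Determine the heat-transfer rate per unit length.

Q' = 11.1 W/m

Series thermal resistances, inner to outer:
  R'_brass = ln(0.00404/0.00311)/(2πk) = 0.2616/(2π·102) = 4.082×10^-4 m·K/W
  R'_conv,out = 1/(2πr h) = 1/(2π·0.00404·13.1) = 3.007 m·K/W
ΣR = 4.082×10^-4 + 3.007 = 3.007 m·K/W
Q' = ΔT/ΣR = (67.7 °C − 34.3 °C)/3.007 = 11.1 W/m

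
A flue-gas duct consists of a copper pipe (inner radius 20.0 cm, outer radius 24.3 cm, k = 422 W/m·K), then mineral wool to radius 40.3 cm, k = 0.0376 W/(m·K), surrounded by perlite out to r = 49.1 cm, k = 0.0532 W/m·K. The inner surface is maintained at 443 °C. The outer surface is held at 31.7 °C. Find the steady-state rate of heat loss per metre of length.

Q' = 151 W/m

Series thermal resistances, inner to outer:
  R'_copper = ln(0.243/0.200)/(2πk) = 0.1947/(2π·422) = 7.345×10^-5 m·K/W
  R'_mineral wool = ln(0.403/0.243)/(2πk) = 0.5059/(2π·0.0376) = 2.141 m·K/W
  R'_perlite = ln(0.491/0.403)/(2πk) = 0.1975/(2π·0.0532) = 0.5909 m·K/W
ΣR = 7.345×10^-5 + 2.141 + 0.5909 = 2.732 m·K/W
Q' = ΔT/ΣR = (443 °C − 31.7 °C)/2.732 = 151 W/m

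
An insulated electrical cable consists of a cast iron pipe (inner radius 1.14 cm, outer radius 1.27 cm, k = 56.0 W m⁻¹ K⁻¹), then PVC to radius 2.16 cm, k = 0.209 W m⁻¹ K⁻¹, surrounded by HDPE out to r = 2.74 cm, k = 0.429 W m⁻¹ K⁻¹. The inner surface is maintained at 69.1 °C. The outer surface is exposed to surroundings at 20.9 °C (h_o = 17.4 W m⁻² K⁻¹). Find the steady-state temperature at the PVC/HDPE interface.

T = 45.5 °C

Series thermal resistances, inner to outer:
  R'_cast iron = ln(0.0127/0.0114)/(2πk) = 0.1080/(2π·56.0) = 3.069×10^-4 m·K/W
  R'_PVC = ln(0.0216/0.0127)/(2πk) = 0.5311/(2π·0.209) = 0.4044 m·K/W
  R'_HDPE = ln(0.0274/0.0216)/(2πk) = 0.2378/(2π·0.429) = 0.08824 m·K/W
  R'_conv,out = 1/(2πr h) = 1/(2π·0.0274·17.4) = 0.3338 m·K/W
ΣR = 3.069×10^-4 + 0.4044 + 0.08824 + 0.3338 = 0.8267 m·K/W
Q' = ΔT/ΣR = (69.1 °C − 20.9 °C)/0.8267 = 58.30 W/m
From the inner boundary to the PVC/HDPE interface, ΣR_partial = 0.4047 m·K/W.
T_interface = T_in − Q'·ΣR_partial = 69.1 °C − (58.30)(0.4047) = 45.5 °C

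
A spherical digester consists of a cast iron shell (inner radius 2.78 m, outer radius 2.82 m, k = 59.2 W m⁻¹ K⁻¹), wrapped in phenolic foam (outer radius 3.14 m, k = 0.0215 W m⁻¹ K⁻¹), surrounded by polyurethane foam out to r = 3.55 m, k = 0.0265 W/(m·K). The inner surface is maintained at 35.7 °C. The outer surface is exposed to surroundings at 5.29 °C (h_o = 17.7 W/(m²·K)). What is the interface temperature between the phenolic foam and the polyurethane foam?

T = 19.1 °C

Series thermal resistances, inner to outer:
  R_cast iron = (1/2.78 − 1/2.82)/(4πk) = 0.005102/(4π·59.2) = 6.859×10^-6 K/W
  R_phenolic foam = (1/2.82 − 1/3.14)/(4πk) = 0.03614/(4π·0.0215) = 0.1338 K/W
  R_polyurethane foam = (1/3.14 − 1/3.55)/(4πk) = 0.03678/(4π·0.0265) = 0.1105 K/W
  R_conv,out = 1/(4πr²h) = 1/(4π·3.55²·17.7) = 3.567×10^-4 K/W
ΣR = 6.859×10^-6 + 0.1338 + 0.1105 + 3.567×10^-4 = 0.2447 K/W
Q = ΔT/ΣR = (35.7 °C − 5.29 °C)/0.2447 = 124.3 W
From the inner boundary to the phenolic foam/polyurethane foam interface, ΣR_partial = 0.1338 K/W.
T_interface = T_in − Q·ΣR_partial = 35.7 °C − (124.3)(0.1338) = 19.1 °C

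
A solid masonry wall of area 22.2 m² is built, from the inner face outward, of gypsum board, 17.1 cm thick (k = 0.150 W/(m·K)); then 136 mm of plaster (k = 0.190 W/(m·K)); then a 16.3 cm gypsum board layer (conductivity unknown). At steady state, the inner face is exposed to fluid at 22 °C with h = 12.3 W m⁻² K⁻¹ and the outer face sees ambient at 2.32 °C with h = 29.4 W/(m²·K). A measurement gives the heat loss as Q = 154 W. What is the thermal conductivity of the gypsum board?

k = 0.188 W/m·K

ΣR = ΔT/Q = |22 − 2.32|/154 = 0.1278 K/W
Known resistances:
  R_conv,in = 1/(hA) = 1/(12.3·22.2) = 0.003662 K/W
  R_gypsum board = L/(kA) = 0.171/(0.150·22.2) = 0.05135 K/W
  R_plaster = L/(kA) = 0.136/(0.190·22.2) = 0.03224 K/W
  R_conv,out = 1/(hA) = 1/(29.4·22.2) = 0.001532 K/W
R_gypsum board = ΣR − ΣR_known = 0.1278 − 0.08878 = 0.03902 K/W
L/(kA) = 0.03902 ⇒ k = 0.163/(0.03902·22.2) = 0.188 W/m·K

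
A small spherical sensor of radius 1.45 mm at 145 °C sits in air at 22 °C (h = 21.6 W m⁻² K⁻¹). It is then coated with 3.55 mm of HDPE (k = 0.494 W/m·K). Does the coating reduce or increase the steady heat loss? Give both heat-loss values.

Critical radius for a sphere: r_cr = 2k/h = 0.0457 m = 4.57 cm.
Outer radius after coating: r₂ = 0.00145 + 0.00355 = 0.00500 m.
Since r₁ < r_cr and r₂ ≤ r_cr, the coating moves toward the maximum at r_cr — heat loss rises.
Bare: R = 1/(4πr₁²h) = 1752 K/W; Q = 123/1752 = 0.0702 W.
Coated: R = R_cond + R_conv = 226.2 K/W; Q = 123/226.2 = 0.544 W.

increases: 0.0702 → 0.544 W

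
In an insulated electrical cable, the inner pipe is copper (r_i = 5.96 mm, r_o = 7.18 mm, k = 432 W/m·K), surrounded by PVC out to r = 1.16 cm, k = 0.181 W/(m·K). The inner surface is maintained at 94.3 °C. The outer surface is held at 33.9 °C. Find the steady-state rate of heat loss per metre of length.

Q' = 143 W/m

Resistance network (inner→outer):
  R'_copper = ln(0.00718/0.00596)/(2πk) = 0.1862/(2π·432) = 6.861×10^-5 m·K/W
  R'_PVC = ln(0.0116/0.00718)/(2πk) = 0.4797/(2π·0.181) = 0.4218 m·K/W
ΣR = 6.861×10^-5 + 0.4218 = 0.4219 m·K/W
Q' = ΔT/ΣR = (94.3 °C − 33.9 °C)/0.4219 = 143 W/m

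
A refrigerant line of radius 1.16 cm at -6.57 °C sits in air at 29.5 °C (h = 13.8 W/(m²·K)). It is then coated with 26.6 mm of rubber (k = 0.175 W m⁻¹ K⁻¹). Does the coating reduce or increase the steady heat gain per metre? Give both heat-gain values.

Critical radius for a cylinder: r_cr = k/h = 0.0127 m = 1.27 cm.
Outer radius after coating: r₂ = 0.0116 + 0.0266 = 0.0382 m.
r₁ < r_cr < r₂: heat gain rises to a maximum at r_cr then falls. Whether the coating helps depends on whether Q(r₂) has dropped back below Q(r₁).
Bare: R = 1/(2πr₁h) = 0.9942 m·K/W; Q = 36.07/0.9942 = 36.3 W/m.
Coated: R = R_cond + R_conv = 1.386 m·K/W; Q = 36.07/1.386 = 26.0 W/m.

reduces: 36.3 → 26.0 W/m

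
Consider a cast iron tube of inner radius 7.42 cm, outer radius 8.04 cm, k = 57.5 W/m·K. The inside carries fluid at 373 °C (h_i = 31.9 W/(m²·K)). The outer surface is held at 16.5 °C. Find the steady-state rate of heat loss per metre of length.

Resistance network (inner→outer):
  R'_conv,in = 1/(2πr h) = 1/(2π·0.0742·31.9) = 0.06724 m·K/W
  R'_cast iron = ln(0.0804/0.0742)/(2πk) = 0.08025/(2π·57.5) = 2.221×10^-4 m·K/W
ΣR = 0.06724 + 2.221×10^-4 = 0.06746 m·K/W
Q' = ΔT/ΣR = (373 °C − 16.5 °C)/0.06746 = 5280 W/m

Q' = 5280 W/m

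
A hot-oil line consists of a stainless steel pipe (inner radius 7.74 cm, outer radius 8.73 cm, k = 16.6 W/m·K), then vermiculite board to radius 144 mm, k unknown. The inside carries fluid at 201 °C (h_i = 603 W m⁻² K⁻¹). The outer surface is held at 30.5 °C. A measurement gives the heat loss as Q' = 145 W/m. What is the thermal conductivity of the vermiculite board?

k = 0.0680 W/m·K

ΣR = ΔT/Q' = |201 − 30.5|/145 = 1.176 m·K/W
Known resistances:
  R'_conv,in = 1/(2πr h) = 1/(2π·0.0774·603) = 0.003410 m·K/W
  R'_stainless steel = ln(0.0873/0.0774)/(2πk) = 0.1204/(2π·16.6) = 0.001154 m·K/W
R_vermiculite board = ΣR − ΣR_known = 1.176 − 0.004564 = 1.171 m·K/W
ln(r₂/r₁)/(2πk) = 1.171 ⇒ k = 0.5005/(2π·1.171) = 0.0680 W/m·K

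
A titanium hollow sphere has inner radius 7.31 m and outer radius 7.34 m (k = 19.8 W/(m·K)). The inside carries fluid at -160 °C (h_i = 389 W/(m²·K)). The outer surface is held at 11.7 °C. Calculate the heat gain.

Q = 28300 kW

Treat each layer as a resistance in series:
  R_conv,in = 1/(4πr²h) = 1/(4π·7.31²·389) = 3.828×10^-6 K/W
  R_titanium = (1/7.31 − 1/7.34)/(4πk) = 5.591×10^-4/(4π·19.8) = 2.247×10^-6 K/W
ΣR = 3.828×10^-6 + 2.247×10^-6 = 6.075×10^-6 K/W
Q = ΔT/ΣR = (-160 °C − 11.7 °C)/6.075×10^-6 = -2.83×10^7 W
(Negative Q ⇒ heat flows inward; heat gain = 2.83×10^7 W.)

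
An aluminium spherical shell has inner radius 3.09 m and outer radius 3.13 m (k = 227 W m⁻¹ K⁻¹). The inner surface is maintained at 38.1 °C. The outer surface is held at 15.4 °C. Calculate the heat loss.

Q = 15700 kW

Q = 4πk·ΔT/(1/r₁ − 1/r₂) = 4π × 227 × 22.7 / (1/3.09 − 1/3.13) = 1.57×10^7 W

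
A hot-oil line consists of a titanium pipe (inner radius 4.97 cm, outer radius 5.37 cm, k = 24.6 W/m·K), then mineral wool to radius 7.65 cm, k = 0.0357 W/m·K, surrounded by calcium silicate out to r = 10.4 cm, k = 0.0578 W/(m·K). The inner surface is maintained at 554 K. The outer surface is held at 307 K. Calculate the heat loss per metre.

Resistance network (inner→outer):
  R'_titanium = ln(0.0537/0.0497)/(2πk) = 0.07741/(2π·24.6) = 5.008×10^-4 m·K/W
  R'_mineral wool = ln(0.0765/0.0537)/(2πk) = 0.3539/(2π·0.0357) = 1.578 m·K/W
  R'_calcium silicate = ln(0.104/0.0765)/(2πk) = 0.3071/(2π·0.0578) = 0.8456 m·K/W
ΣR = 5.008×10^-4 + 1.578 + 0.8456 = 2.424 m·K/W
Q' = ΔT/ΣR = (554 K − 307 K)/2.424 = 102 W/m

Q' = 102 W/m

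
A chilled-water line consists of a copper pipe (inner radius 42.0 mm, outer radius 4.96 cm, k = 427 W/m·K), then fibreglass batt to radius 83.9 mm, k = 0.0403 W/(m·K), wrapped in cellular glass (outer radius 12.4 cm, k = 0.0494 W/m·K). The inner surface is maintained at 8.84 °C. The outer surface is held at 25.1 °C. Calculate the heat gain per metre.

Series thermal resistances, inner to outer:
  R'_copper = ln(0.0496/0.0420)/(2πk) = 0.1663/(2π·427) = 6.199×10^-5 m·K/W
  R'_fibreglass batt = ln(0.0839/0.0496)/(2πk) = 0.5256/(2π·0.0403) = 2.076 m·K/W
  R'_cellular glass = ln(0.124/0.0839)/(2πk) = 0.3907/(2π·0.0494) = 1.259 m·K/W
ΣR = 6.199×10^-5 + 2.076 + 1.259 = 3.335 m·K/W
Q' = ΔT/ΣR = (8.84 °C − 25.1 °C)/3.335 = -4.88 W/m
(Negative Q' ⇒ heat flows inward; heat gain = 4.88 W/m.)

Q' = 4.88 W/m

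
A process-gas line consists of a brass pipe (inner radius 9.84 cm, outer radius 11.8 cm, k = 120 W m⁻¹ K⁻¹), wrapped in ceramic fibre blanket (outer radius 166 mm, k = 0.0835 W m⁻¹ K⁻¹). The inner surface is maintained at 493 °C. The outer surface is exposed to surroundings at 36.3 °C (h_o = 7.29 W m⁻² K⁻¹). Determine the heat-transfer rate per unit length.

Q' = 584 W/m

Resistance network (inner→outer):
  R'_brass = ln(0.118/0.0984)/(2πk) = 0.1816/(2π·120) = 2.409×10^-4 m·K/W
  R'_ceramic fibre blanket = ln(0.166/0.118)/(2πk) = 0.3413/(2π·0.0835) = 0.6505 m·K/W
  R'_conv,out = 1/(2πr h) = 1/(2π·0.166·7.29) = 0.1315 m·K/W
ΣR = 2.409×10^-4 + 0.6505 + 0.1315 = 0.7822 m·K/W
Q' = ΔT/ΣR = (493 °C − 36.3 °C)/0.7822 = 584 W/m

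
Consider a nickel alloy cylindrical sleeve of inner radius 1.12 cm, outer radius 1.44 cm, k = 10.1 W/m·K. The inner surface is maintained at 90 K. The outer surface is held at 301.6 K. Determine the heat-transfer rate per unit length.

Q' = 53.4 kW/m

Q' = 2πk·ΔT/ln(r₂/r₁) = 2π × 10.1 × 211.6 / ln(0.0144/0.0112) = 53400 W/m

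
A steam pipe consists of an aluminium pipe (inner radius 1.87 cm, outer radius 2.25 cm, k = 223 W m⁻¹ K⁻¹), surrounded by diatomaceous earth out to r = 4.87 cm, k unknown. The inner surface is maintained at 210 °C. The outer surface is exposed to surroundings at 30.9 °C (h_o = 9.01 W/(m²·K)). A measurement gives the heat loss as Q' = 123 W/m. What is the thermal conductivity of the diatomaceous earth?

k = 0.112 W/m·K

ΣR = ΔT/Q' = |210 − 30.9|/123 = 1.456 m·K/W
Known resistances:
  R'_aluminium = ln(0.0225/0.0187)/(2πk) = 0.1850/(2π·223) = 1.320×10^-4 m·K/W
  R'_conv,out = 1/(2πr h) = 1/(2π·0.0487·9.01) = 0.3627 m·K/W
R_diatomaceous earth = ΣR − ΣR_known = 1.456 − 0.3628 = 1.093 m·K/W
ln(r₂/r₁)/(2πk) = 1.093 ⇒ k = 0.7722/(2π·1.093) = 0.112 W/m·K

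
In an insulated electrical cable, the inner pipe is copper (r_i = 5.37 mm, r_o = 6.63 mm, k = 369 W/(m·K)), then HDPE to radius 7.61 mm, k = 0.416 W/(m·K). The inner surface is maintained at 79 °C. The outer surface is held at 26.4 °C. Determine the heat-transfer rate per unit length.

Series thermal resistances, inner to outer:
  R'_copper = ln(0.00663/0.00537)/(2πk) = 0.2108/(2π·369) = 9.091×10^-5 m·K/W
  R'_HDPE = ln(0.00761/0.00663)/(2πk) = 0.1379/(2π·0.416) = 0.05274 m·K/W
ΣR = 9.091×10^-5 + 0.05274 = 0.05283 m·K/W
Q' = ΔT/ΣR = (79 °C − 26.4 °C)/0.05283 = 996 W/m

Q' = 996 W/m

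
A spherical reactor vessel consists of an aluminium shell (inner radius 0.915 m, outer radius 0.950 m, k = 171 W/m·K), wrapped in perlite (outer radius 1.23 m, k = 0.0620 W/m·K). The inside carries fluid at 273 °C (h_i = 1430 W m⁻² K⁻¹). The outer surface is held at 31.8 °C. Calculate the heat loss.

Q = 784 W

Treat each layer as a resistance in series:
  R_conv,in = 1/(4πr²h) = 1/(4π·0.915²·1430) = 6.647×10^-5 K/W
  R_aluminium = (1/0.915 − 1/0.950)/(4πk) = 0.04026/(4π·171) = 1.874×10^-5 K/W
  R_perlite = (1/0.950 − 1/1.23)/(4πk) = 0.2396/(4π·0.0620) = 0.3076 K/W
ΣR = 6.647×10^-5 + 1.874×10^-5 + 0.3076 = 0.3077 K/W
Q = ΔT/ΣR = (273 °C − 31.8 °C)/0.3077 = 784 W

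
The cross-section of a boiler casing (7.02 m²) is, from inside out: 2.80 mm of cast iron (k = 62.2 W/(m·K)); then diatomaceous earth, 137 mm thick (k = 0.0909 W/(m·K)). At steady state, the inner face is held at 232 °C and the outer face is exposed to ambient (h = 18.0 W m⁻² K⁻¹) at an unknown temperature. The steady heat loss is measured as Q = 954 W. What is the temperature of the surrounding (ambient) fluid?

Series resistances:
  R_cast iron = L/(kA) = 0.00280/(62.2·7.02) = 6.413×10^-6 K/W
  R_diatomaceous earth = L/(kA) = 0.137/(0.0909·7.02) = 0.2147 K/W
  R_conv,out = 1/(hA) = 1/(18.0·7.02) = 0.007914 K/W
ΣR = 0.2226 K/W
ΔT = Q·ΣR = 954 × 0.2226 = 212.4 K
Heat flows outward, so T_out = T_in − ΔT = 232 − 212.4 = 19.6 °C

T_out = 19.6 °C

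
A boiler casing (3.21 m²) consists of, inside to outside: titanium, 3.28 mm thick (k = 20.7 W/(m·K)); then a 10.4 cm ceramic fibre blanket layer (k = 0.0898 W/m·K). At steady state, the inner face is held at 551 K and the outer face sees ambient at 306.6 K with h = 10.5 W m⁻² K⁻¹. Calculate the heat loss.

Q = 626 W

Series thermal resistances, inner to outer:
  R_titanium = L/(kA) = 0.00328/(20.7·3.21) = 4.936×10^-5 K/W
  R_ceramic fibre blanket = L/(kA) = 0.104/(0.0898·3.21) = 0.3608 K/W
  R_conv,out = 1/(hA) = 1/(10.5·3.21) = 0.02967 K/W
ΣR = 4.936×10^-5 + 0.3608 + 0.02967 = 0.3905 K/W
Q = ΔT/ΣR = (551 K − 306.6 K)/0.3905 = 626 W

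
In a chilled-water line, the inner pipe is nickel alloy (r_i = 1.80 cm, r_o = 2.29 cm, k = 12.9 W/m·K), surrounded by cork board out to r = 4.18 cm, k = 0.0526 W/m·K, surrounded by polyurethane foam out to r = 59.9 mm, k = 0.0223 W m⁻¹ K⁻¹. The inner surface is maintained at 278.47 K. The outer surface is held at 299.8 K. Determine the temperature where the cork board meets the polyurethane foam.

T = 287.3 K

Treat each layer as a resistance in series:
  R'_nickel alloy = ln(0.0229/0.0180)/(2πk) = 0.2408/(2π·12.9) = 0.002970 m·K/W
  R'_cork board = ln(0.0418/0.0229)/(2πk) = 0.6018/(2π·0.0526) = 1.821 m·K/W
  R'_polyurethane foam = ln(0.0599/0.0418)/(2πk) = 0.3598/(2π·0.0223) = 2.568 m·K/W
ΣR = 0.002970 + 1.821 + 2.568 = 4.392 m·K/W
Q' = ΔT/ΣR = (278.47 K − 299.8 K)/4.392 = -4.857 W/m
From the inner boundary to the cork board/polyurethane foam interface, ΣR_partial = 1.824 m·K/W.
T_interface = T_in − Q'·ΣR_partial = 278.47 K − (-4.857)(1.824) = 287.3 K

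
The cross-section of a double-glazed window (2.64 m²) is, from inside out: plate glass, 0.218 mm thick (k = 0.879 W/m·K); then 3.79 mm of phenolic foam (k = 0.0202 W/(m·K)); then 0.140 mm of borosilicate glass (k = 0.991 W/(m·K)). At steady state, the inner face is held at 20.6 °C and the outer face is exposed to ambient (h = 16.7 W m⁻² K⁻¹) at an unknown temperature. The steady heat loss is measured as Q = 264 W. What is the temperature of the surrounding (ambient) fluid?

T_out = -4.19 °C

Sum the resistances:
  R_plate glass = L/(kA) = 2.18×10^-4/(0.879·2.64) = 9.394×10^-5 K/W
  R_phenolic foam = L/(kA) = 0.00379/(0.0202·2.64) = 0.07107 K/W
  R_borosilicate glass = L/(kA) = 1.40×10^-4/(0.991·2.64) = 5.351×10^-5 K/W
  R_conv,out = 1/(hA) = 1/(16.7·2.64) = 0.02268 K/W
ΣR = 0.09390 K/W
ΔT = Q·ΣR = 264 × 0.09390 = 24.79 K
Heat flows outward, so T_out = T_in − ΔT = 20.6 − 24.79 = -4.19 °C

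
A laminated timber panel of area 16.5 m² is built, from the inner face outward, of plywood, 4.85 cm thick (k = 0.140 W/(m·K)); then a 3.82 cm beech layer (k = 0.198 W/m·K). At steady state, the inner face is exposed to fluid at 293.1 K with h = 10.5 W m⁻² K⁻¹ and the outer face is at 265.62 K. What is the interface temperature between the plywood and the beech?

T = 273.97 K

Resistance network (inner→outer):
  R_conv,in = 1/(hA) = 1/(10.5·16.5) = 0.005772 K/W
  R_plywood = L/(kA) = 0.0485/(0.140·16.5) = 0.02100 K/W
  R_beech = L/(kA) = 0.0382/(0.198·16.5) = 0.01169 K/W
ΣR = 0.005772 + 0.02100 + 0.01169 = 0.03846 K/W
Q = ΔT/ΣR = (293.1 K − 265.62 K)/0.03846 = 714.5 W
From the inner boundary to the plywood/beech interface, ΣR_partial = 0.02677 K/W.
T_interface = T_in − Q·ΣR_partial = 293.1 K − (714.5)(0.02677) = 273.97 K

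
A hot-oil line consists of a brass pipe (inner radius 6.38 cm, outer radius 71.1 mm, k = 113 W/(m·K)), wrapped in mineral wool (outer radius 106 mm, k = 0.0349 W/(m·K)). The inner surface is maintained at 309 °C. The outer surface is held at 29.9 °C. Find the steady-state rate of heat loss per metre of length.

Series thermal resistances, inner to outer:
  R'_brass = ln(0.0711/0.0638)/(2πk) = 0.1083/(2π·113) = 1.526×10^-4 m·K/W
  R'_mineral wool = ln(0.106/0.0711)/(2πk) = 0.3994/(2π·0.0349) = 1.821 m·K/W
ΣR = 1.526×10^-4 + 1.821 = 1.821 m·K/W
Q' = ΔT/ΣR = (309 °C − 29.9 °C)/1.821 = 153 W/m

Q' = 153 W/m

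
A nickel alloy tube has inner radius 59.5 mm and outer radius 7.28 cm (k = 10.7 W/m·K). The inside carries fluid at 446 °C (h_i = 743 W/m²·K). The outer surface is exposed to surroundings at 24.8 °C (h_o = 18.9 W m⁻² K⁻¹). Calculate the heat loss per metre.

Q' = 3.44 kW/m

Resistance network (inner→outer):
  R'_conv,in = 1/(2πr h) = 1/(2π·0.0595·743) = 0.003600 m·K/W
  R'_nickel alloy = ln(0.0728/0.0595)/(2πk) = 0.2017/(2π·10.7) = 0.003001 m·K/W
  R'_conv,out = 1/(2πr h) = 1/(2π·0.0728·18.9) = 0.1157 m·K/W
ΣR = 0.003600 + 0.003001 + 0.1157 = 0.1223 m·K/W
Q' = ΔT/ΣR = (446 °C − 24.8 °C)/0.1223 = 3440 W/m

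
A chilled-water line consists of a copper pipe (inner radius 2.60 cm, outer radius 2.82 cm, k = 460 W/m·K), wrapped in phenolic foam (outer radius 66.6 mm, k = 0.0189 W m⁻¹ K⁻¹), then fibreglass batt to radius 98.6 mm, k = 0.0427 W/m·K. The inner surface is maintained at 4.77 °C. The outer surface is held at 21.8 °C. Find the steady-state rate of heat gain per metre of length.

Resistance network (inner→outer):
  R'_copper = ln(0.0282/0.0260)/(2πk) = 0.08123/(2π·460) = 2.810×10^-5 m·K/W
  R'_phenolic foam = ln(0.0666/0.0282)/(2πk) = 0.8594/(2π·0.0189) = 7.237 m·K/W
  R'_fibreglass batt = ln(0.0986/0.0666)/(2πk) = 0.3924/(2π·0.0427) = 1.462 m·K/W
ΣR = 2.810×10^-5 + 7.237 + 1.462 = 8.699 m·K/W
Q' = ΔT/ΣR = (4.77 °C − 21.8 °C)/8.699 = -1.96 W/m
(Negative Q' ⇒ heat flows inward; heat gain = 1.96 W/m.)

Q' = 1.96 W/m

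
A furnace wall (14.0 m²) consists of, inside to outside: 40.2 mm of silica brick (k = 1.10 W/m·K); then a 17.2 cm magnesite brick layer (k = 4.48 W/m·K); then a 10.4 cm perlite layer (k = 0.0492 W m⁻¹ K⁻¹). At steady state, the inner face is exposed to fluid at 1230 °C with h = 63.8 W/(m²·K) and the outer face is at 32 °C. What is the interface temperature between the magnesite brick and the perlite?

Treat each layer as a resistance in series:
  R_conv,in = 1/(hA) = 1/(63.8·14.0) = 0.001120 K/W
  R_silica brick = L/(kA) = 0.0402/(1.10·14.0) = 0.002610 K/W
  R_magnesite brick = L/(kA) = 0.172/(4.48·14.0) = 0.002742 K/W
  R_perlite = L/(kA) = 0.104/(0.0492·14.0) = 0.1510 K/W
ΣR = 0.001120 + 0.002610 + 0.002742 + 0.1510 = 0.1575 K/W
Q = ΔT/ΣR = (1230 °C − 32 °C)/0.1575 = 7606 W
From the inner boundary to the magnesite brick/perlite interface, ΣR_partial = 0.006472 K/W.
T_interface = T_in − Q·ΣR_partial = 1230 °C − (7606)(0.006472) = 1181 °C

T = 1181 °C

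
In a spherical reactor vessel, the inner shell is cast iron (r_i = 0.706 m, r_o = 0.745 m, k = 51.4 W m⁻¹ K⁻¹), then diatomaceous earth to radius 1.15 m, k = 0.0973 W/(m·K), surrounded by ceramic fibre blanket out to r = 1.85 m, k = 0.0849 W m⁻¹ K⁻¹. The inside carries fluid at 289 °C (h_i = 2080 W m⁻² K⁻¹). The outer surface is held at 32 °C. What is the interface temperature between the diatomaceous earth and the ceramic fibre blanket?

T = 146 °C

Treat each layer as a resistance in series:
  R_conv,in = 1/(4πr²h) = 1/(4π·0.706²·2080) = 7.676×10^-5 K/W
  R_cast iron = (1/0.706 − 1/0.745)/(4πk) = 0.07415/(4π·51.4) = 1.148×10^-4 K/W
  R_diatomaceous earth = (1/0.745 − 1/1.15)/(4πk) = 0.4727/(4π·0.0973) = 0.3866 K/W
  R_ceramic fibre blanket = (1/1.15 − 1/1.85)/(4πk) = 0.3290/(4π·0.0849) = 0.3084 K/W
ΣR = 7.676×10^-5 + 1.148×10^-4 + 0.3866 + 0.3084 = 0.6952 K/W
Q = ΔT/ΣR = (289 °C − 32 °C)/0.6952 = 369.7 W
From the inner boundary to the diatomaceous earth/ceramic fibre blanket interface, ΣR_partial = 0.3868 K/W.
T_interface = T_in − Q·ΣR_partial = 289 °C − (369.7)(0.3868) = 146 °C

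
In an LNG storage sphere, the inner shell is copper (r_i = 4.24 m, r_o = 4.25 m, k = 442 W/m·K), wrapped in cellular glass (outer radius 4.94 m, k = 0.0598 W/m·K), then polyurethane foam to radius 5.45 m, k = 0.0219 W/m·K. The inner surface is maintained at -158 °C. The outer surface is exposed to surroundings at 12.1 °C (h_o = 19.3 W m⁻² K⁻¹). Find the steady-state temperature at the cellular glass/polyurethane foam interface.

T = -92.0 °C

Treat each layer as a resistance in series:
  R_copper = (1/4.24 − 1/4.25)/(4πk) = 5.549×10^-4/(4π·442) = 9.991×10^-8 K/W
  R_cellular glass = (1/4.25 − 1/4.94)/(4πk) = 0.03286/(4π·0.0598) = 0.04373 K/W
  R_polyurethane foam = (1/4.94 − 1/5.45)/(4πk) = 0.01894/(4π·0.0219) = 0.06883 K/W
  R_conv,out = 1/(4πr²h) = 1/(4π·5.45²·19.3) = 1.388×10^-4 K/W
ΣR = 9.991×10^-8 + 0.04373 + 0.06883 + 1.388×10^-4 = 0.1127 K/W
Q = ΔT/ΣR = (-158 °C − 12.1 °C)/0.1127 = -1509 W
From the inner boundary to the cellular glass/polyurethane foam interface, ΣR_partial = 0.04373 K/W.
T_interface = T_in − Q·ΣR_partial = -158 °C − (-1509)(0.04373) = -92.0 °C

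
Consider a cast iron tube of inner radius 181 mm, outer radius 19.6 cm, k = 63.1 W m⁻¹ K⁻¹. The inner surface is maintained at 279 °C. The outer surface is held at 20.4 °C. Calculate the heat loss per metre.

Q' = 2πk·ΔT/ln(r₂/r₁) = 2π × 63.1 × 258.6 / ln(0.196/0.181) = 1.29×10^6 W/m

Q' = 1290 kW/m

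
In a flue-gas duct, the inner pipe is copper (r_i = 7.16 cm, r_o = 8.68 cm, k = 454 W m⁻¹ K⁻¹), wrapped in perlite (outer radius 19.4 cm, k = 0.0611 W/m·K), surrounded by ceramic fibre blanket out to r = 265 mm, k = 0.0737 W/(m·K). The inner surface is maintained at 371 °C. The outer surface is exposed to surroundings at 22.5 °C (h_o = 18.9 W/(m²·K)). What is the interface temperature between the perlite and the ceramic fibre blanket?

Series thermal resistances, inner to outer:
  R'_copper = ln(0.0868/0.0716)/(2πk) = 0.1925/(2π·454) = 6.749×10^-5 m·K/W
  R'_perlite = ln(0.194/0.0868)/(2πk) = 0.8043/(2π·0.0611) = 2.095 m·K/W
  R'_ceramic fibre blanket = ln(0.265/0.194)/(2πk) = 0.3119/(2π·0.0737) = 0.6735 m·K/W
  R'_conv,out = 1/(2πr h) = 1/(2π·0.265·18.9) = 0.03178 m·K/W
ΣR = 6.749×10^-5 + 2.095 + 0.6735 + 0.03178 = 2.800 m·K/W
Q' = ΔT/ΣR = (371 °C − 22.5 °C)/2.800 = 124.5 W/m
From the inner boundary to the perlite/ceramic fibre blanket interface, ΣR_partial = 2.095 m·K/W.
T_interface = T_in − Q'·ΣR_partial = 371 °C − (124.5)(2.095) = 110 °C

T = 110 °C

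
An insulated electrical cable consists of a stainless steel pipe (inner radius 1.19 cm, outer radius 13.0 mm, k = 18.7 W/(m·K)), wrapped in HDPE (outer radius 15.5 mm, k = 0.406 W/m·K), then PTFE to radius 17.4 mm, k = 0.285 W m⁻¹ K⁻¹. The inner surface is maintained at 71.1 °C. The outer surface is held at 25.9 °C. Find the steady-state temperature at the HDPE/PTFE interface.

T = 47.6 °C

Resistance network (inner→outer):
  R'_stainless steel = ln(0.0130/0.0119)/(2πk) = 0.08841/(2π·18.7) = 7.525×10^-4 m·K/W
  R'_HDPE = ln(0.0155/0.0130)/(2πk) = 0.1759/(2π·0.406) = 0.06895 m·K/W
  R'_PTFE = ln(0.0174/0.0155)/(2πk) = 0.1156/(2π·0.285) = 0.06457 m·K/W
ΣR = 7.525×10^-4 + 0.06895 + 0.06457 = 0.1343 m·K/W
Q' = ΔT/ΣR = (71.1 °C − 25.9 °C)/0.1343 = 336.6 W/m
From the inner boundary to the HDPE/PTFE interface, ΣR_partial = 0.06970 m·K/W.
T_interface = T_in − Q'·ΣR_partial = 71.1 °C − (336.6)(0.06970) = 47.6 °C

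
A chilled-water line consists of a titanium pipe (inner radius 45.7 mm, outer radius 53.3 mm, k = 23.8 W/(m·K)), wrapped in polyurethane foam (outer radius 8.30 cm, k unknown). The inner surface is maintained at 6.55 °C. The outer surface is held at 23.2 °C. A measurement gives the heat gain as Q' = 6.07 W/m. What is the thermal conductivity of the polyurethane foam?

k = 0.0257 W/m·K

ΣR = ΔT/Q' = |6.55 − 23.2|/6.07 = 2.743 m·K/W
Known resistances:
  R'_titanium = ln(0.0533/0.0457)/(2πk) = 0.1538/(2π·23.8) = 0.001029 m·K/W
R_polyurethane foam = ΣR − ΣR_known = 2.743 − 0.001029 = 2.742 m·K/W
ln(r₂/r₁)/(2πk) = 2.742 ⇒ k = 0.4429/(2π·2.742) = 0.0257 W/m·K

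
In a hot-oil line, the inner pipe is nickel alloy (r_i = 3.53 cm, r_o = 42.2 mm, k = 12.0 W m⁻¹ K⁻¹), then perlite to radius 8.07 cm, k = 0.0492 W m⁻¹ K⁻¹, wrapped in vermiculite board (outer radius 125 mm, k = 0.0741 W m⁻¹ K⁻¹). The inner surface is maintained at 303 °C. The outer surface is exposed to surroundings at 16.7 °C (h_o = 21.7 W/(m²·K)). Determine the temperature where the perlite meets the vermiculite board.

Resistance network (inner→outer):
  R'_nickel alloy = ln(0.0422/0.0353)/(2πk) = 0.1785/(2π·12.0) = 0.002368 m·K/W
  R'_perlite = ln(0.0807/0.0422)/(2πk) = 0.6483/(2π·0.0492) = 2.097 m·K/W
  R'_vermiculite board = ln(0.125/0.0807)/(2πk) = 0.4376/(2π·0.0741) = 0.9398 m·K/W
  R'_conv,out = 1/(2πr h) = 1/(2π·0.125·21.7) = 0.05867 m·K/W
ΣR = 0.002368 + 2.097 + 0.9398 + 0.05867 = 3.098 m·K/W
Q' = ΔT/ΣR = (303 °C − 16.7 °C)/3.098 = 92.41 W/m
From the inner boundary to the perlite/vermiculite board interface, ΣR_partial = 2.099 m·K/W.
T_interface = T_in − Q'·ΣR_partial = 303 °C − (92.41)(2.099) = 109 °C

T = 109 °C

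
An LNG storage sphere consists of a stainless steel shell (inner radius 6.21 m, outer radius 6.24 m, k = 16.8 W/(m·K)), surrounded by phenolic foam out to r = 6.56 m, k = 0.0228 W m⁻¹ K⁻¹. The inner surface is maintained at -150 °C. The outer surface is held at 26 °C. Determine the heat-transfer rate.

Resistance network (inner→outer):
  R_stainless steel = (1/6.21 − 1/6.24)/(4πk) = 7.742×10^-4/(4π·16.8) = 3.667×10^-6 K/W
  R_phenolic foam = (1/6.24 − 1/6.56)/(4πk) = 0.007817/(4π·0.0228) = 0.02728 K/W
ΣR = 3.667×10^-6 + 0.02728 = 0.02728 K/W
Q = ΔT/ΣR = (-150 °C − 26 °C)/0.02728 = -6450 W
(Negative Q ⇒ heat flows inward; heat gain = 6450 W.)

Q = 6450 W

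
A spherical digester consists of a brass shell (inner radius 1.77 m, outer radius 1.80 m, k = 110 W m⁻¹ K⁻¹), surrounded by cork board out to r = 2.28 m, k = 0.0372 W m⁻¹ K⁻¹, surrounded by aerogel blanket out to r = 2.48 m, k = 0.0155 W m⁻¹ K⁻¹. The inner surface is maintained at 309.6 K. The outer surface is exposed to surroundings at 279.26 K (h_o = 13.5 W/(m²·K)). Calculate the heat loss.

Treat each layer as a resistance in series:
  R_brass = (1/1.77 − 1/1.80)/(4πk) = 0.009416/(4π·110) = 6.812×10^-6 K/W
  R_cork board = (1/1.80 − 1/2.28)/(4πk) = 0.1170/(4π·0.0372) = 0.2502 K/W
  R_aerogel blanket = (1/2.28 − 1/2.48)/(4πk) = 0.03537/(4π·0.0155) = 0.1816 K/W
  R_conv,out = 1/(4πr²h) = 1/(4π·2.48²·13.5) = 9.584×10^-4 K/W
ΣR = 6.812×10^-6 + 0.2502 + 0.1816 + 9.584×10^-4 = 0.4328 K/W
Q = ΔT/ΣR = (309.6 K − 279.26 K)/0.4328 = 70.1 W

Q = 70.1 W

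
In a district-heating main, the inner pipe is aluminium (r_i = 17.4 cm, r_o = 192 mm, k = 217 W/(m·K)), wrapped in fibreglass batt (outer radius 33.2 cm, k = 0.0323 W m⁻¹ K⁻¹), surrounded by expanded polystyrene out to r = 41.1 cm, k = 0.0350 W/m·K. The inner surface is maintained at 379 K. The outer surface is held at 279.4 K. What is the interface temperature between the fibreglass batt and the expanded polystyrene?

T = 305.7 K

Series thermal resistances, inner to outer:
  R'_aluminium = ln(0.192/0.174)/(2πk) = 0.09844/(2π·217) = 7.220×10^-5 m·K/W
  R'_fibreglass batt = ln(0.332/0.192)/(2πk) = 0.5476/(2π·0.0323) = 2.698 m·K/W
  R'_expanded polystyrene = ln(0.411/0.332)/(2πk) = 0.2135/(2π·0.0350) = 0.9707 m·K/W
ΣR = 7.220×10^-5 + 2.698 + 0.9707 = 3.669 m·K/W
Q' = ΔT/ΣR = (379 K − 279.4 K)/3.669 = 27.15 W/m
From the inner boundary to the fibreglass batt/expanded polystyrene interface, ΣR_partial = 2.698 m·K/W.
T_interface = T_in − Q'·ΣR_partial = 379 K − (27.15)(2.698) = 305.7 K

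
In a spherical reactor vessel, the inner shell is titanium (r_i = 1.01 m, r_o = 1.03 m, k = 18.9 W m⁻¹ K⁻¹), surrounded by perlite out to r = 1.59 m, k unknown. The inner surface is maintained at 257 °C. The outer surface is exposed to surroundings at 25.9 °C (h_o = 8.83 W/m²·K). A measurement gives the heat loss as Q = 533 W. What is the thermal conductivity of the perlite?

k = 0.0633 W/m·K

ΣR = ΔT/Q = |257 − 25.9|/533 = 0.4336 K/W
Known resistances:
  R_titanium = (1/1.01 − 1/1.03)/(4πk) = 0.01923/(4π·18.9) = 8.095×10^-5 K/W
  R_conv,out = 1/(4πr²h) = 1/(4π·1.59²·8.83) = 0.003565 K/W
R_perlite = ΣR − ΣR_known = 0.4336 − 0.003646 = 0.4300 K/W
(1/r₁−1/r₂)/(4πk) = 0.4300 ⇒ k = 0.3419/(4π·0.4300) = 0.0633 W/m·K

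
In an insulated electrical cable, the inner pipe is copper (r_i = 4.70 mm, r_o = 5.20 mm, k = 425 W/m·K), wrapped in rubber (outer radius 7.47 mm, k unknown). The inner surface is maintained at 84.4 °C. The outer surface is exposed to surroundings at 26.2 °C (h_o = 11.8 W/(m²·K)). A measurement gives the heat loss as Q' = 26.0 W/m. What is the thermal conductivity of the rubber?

ΣR = ΔT/Q' = |84.4 − 26.2|/26.0 = 2.238 m·K/W
Known resistances:
  R'_copper = ln(0.00520/0.00470)/(2πk) = 0.1011/(2π·425) = 3.786×10^-5 m·K/W
  R'_conv,out = 1/(2πr h) = 1/(2π·0.00747·11.8) = 1.806 m·K/W
R_rubber = ΣR − ΣR_known = 2.238 − 1.806 = 0.4320 m·K/W
ln(r₂/r₁)/(2πk) = 0.4320 ⇒ k = 0.3622/(2π·0.4320) = 0.133 W/m·K

k = 0.133 W/m·K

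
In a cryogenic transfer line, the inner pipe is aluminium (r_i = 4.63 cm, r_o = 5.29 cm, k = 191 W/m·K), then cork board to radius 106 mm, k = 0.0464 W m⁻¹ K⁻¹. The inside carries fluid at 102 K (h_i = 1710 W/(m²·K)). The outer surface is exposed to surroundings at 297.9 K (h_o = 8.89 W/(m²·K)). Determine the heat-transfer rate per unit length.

Q' = 76.7 W/m

Series thermal resistances, inner to outer:
  R'_conv,in = 1/(2πr h) = 1/(2π·0.0463·1710) = 0.002010 m·K/W
  R'_aluminium = ln(0.0529/0.0463)/(2πk) = 0.1333/(2π·191) = 1.110×10^-4 m·K/W
  R'_cork board = ln(0.106/0.0529)/(2πk) = 0.6950/(2π·0.0464) = 2.384 m·K/W
  R'_conv,out = 1/(2πr h) = 1/(2π·0.106·8.89) = 0.1689 m·K/W
ΣR = 0.002010 + 1.110×10^-4 + 2.384 + 0.1689 = 2.555 m·K/W
Q' = ΔT/ΣR = (102 K − 297.9 K)/2.555 = -76.7 W/m
(Negative Q' ⇒ heat flows inward; heat gain = 76.7 W/m.)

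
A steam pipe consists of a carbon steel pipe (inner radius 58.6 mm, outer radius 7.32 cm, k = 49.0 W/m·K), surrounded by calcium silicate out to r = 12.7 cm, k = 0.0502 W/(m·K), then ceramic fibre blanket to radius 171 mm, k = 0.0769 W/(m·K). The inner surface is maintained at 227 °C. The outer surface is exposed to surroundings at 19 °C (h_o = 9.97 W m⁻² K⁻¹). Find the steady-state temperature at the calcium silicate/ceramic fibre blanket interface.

Resistance network (inner→outer):
  R'_carbon steel = ln(0.0732/0.0586)/(2πk) = 0.2225/(2π·49.0) = 7.226×10^-4 m·K/W
  R'_calcium silicate = ln(0.127/0.0732)/(2πk) = 0.5510/(2π·0.0502) = 1.747 m·K/W
  R'_ceramic fibre blanket = ln(0.171/0.127)/(2πk) = 0.2975/(2π·0.0769) = 0.6157 m·K/W
  R'_conv,out = 1/(2πr h) = 1/(2π·0.171·9.97) = 0.09335 m·K/W
ΣR = 7.226×10^-4 + 1.747 + 0.6157 + 0.09335 = 2.457 m·K/W
Q' = ΔT/ΣR = (227 °C − 19 °C)/2.457 = 84.66 W/m
From the inner boundary to the calcium silicate/ceramic fibre blanket interface, ΣR_partial = 1.748 m·K/W.
T_interface = T_in − Q'·ΣR_partial = 227 °C − (84.66)(1.748) = 79.0 °C

T = 79.0 °C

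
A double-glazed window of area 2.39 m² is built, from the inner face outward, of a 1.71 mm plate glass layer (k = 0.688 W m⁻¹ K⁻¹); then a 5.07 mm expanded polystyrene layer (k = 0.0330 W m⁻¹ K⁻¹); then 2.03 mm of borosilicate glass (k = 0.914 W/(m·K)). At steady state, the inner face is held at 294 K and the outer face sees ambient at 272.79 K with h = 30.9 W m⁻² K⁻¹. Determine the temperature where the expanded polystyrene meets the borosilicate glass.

T = 276.64 K

Treat each layer as a resistance in series:
  R_plate glass = L/(kA) = 0.00171/(0.688·2.39) = 0.001040 K/W
  R_expanded polystyrene = L/(kA) = 0.00507/(0.0330·2.39) = 0.06428 K/W
  R_borosilicate glass = L/(kA) = 0.00203/(0.914·2.39) = 9.293×10^-4 K/W
  R_conv,out = 1/(hA) = 1/(30.9·2.39) = 0.01354 K/W
ΣR = 0.001040 + 0.06428 + 9.293×10^-4 + 0.01354 = 0.07979 K/W
Q = ΔT/ΣR = (294 K − 272.79 K)/0.07979 = 265.8 W
From the inner boundary to the expanded polystyrene/borosilicate glass interface, ΣR_partial = 0.06532 K/W.
T_interface = T_in − Q·ΣR_partial = 294 K − (265.8)(0.06532) = 276.64 K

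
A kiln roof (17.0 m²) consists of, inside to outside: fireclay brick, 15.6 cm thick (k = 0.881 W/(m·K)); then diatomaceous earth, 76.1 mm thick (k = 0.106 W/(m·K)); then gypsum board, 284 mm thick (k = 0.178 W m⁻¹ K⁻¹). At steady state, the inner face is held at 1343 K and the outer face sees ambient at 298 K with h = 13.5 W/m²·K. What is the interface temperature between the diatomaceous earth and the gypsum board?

T = 978 K

Treat each layer as a resistance in series:
  R_fireclay brick = L/(kA) = 0.156/(0.881·17.0) = 0.01042 K/W
  R_diatomaceous earth = L/(kA) = 0.0761/(0.106·17.0) = 0.04223 K/W
  R_gypsum board = L/(kA) = 0.284/(0.178·17.0) = 0.09385 K/W
  R_conv,out = 1/(hA) = 1/(13.5·17.0) = 0.004357 K/W
ΣR = 0.01042 + 0.04223 + 0.09385 + 0.004357 = 0.1509 K/W
Q = ΔT/ΣR = (1343 K − 298 K)/0.1509 = 6925 W
From the inner boundary to the diatomaceous earth/gypsum board interface, ΣR_partial = 0.05265 K/W.
T_interface = T_in − Q·ΣR_partial = 1343 K − (6925)(0.05265) = 978 K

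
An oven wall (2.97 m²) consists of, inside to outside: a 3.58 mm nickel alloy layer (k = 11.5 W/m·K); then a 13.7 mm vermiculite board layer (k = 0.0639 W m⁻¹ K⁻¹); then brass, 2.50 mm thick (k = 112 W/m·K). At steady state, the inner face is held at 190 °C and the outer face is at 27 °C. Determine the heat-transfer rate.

Series thermal resistances, inner to outer:
  R_nickel alloy = L/(kA) = 0.00358/(11.5·2.97) = 1.048×10^-4 K/W
  R_vermiculite board = L/(kA) = 0.0137/(0.0639·2.97) = 0.07219 K/W
  R_brass = L/(kA) = 0.00250/(112·2.97) = 7.516×10^-6 K/W
ΣR = 1.048×10^-4 + 0.07219 + 7.516×10^-6 = 0.07230 K/W
Q = ΔT/ΣR = (190 °C − 27 °C)/0.07230 = 2250 W

Q = 2.25 kW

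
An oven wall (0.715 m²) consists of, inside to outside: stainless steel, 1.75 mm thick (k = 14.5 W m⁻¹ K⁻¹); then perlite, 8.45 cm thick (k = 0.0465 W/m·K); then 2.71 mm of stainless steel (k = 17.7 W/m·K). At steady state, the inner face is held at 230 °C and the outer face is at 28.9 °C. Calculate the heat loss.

Q = 79.1 W

Series thermal resistances, inner to outer:
  R_stainless steel = L/(kA) = 0.00175/(14.5·0.715) = 1.688×10^-4 K/W
  R_perlite = L/(kA) = 0.0845/(0.0465·0.715) = 2.542 K/W
  R_stainless steel = L/(kA) = 0.00271/(17.7·0.715) = 2.141×10^-4 K/W
ΣR = 1.688×10^-4 + 2.542 + 2.141×10^-4 = 2.542 K/W
Q = ΔT/ΣR = (230 °C − 28.9 °C)/2.542 = 79.1 W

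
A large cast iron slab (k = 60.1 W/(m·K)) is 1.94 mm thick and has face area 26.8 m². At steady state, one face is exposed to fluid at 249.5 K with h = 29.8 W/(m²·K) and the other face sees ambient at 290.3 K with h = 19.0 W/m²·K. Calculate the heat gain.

Q = 12.7 kW

Resistance network (inner→outer):
  R_conv,in = 1/(hA) = 1/(29.8·26.8) = 0.001252 K/W
  R_cast iron = L/(kA) = 0.00194/(60.1·26.8) = 1.204×10^-6 K/W
  R_conv,out = 1/(hA) = 1/(19.0·26.8) = 0.001964 K/W
ΣR = 0.001252 + 1.204×10^-6 + 0.001964 = 0.003217 K/W
Q = ΔT/ΣR = (249.5 K − 290.3 K)/0.003217 = -12700 W
(Negative Q ⇒ heat flows inward; heat gain = 12700 W.)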